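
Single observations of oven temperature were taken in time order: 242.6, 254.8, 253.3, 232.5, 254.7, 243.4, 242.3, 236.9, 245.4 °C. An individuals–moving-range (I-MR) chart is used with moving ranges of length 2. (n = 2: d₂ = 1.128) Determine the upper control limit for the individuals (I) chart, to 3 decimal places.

X̄ = (242.6 + 254.8 + 253.3 + 232.5 + 254.7 + 243.4 + 242.3 + 236.9 + 245.4) / 9 = 245.1000
Moving ranges: 12.2, 1.5, 20.8, 22.2, 11.3, 1.1, 5.4, 8.5; M̄R̄ = 83.0000 / 8 = 10.3750
UCL = X̄ + 3·M̄R̄/d₂ = 245.1000 + 3 × 10.3750 / 1.128 = 272.6931

272.693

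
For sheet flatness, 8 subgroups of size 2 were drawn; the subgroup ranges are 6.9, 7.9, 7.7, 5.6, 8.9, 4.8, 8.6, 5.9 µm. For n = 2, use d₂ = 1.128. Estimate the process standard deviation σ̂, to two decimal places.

R̄ = (6.9 + 7.9 + 7.7 + 5.6 + 8.9 + 4.8 + 8.6 + 5.9) / 8 = 7.0375
σ̂ = R̄ / d₂ = 7.0375 / 1.128 = 6.2389

6.24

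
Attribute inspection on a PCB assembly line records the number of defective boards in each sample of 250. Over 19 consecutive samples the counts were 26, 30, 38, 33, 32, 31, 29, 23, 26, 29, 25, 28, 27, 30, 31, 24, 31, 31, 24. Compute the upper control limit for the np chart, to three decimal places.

p̄ = Σdᵢ / (k·n) = 548 / (19 × 250) = 0.11537
UCL = np̄ + 3·√(np̄(1−p̄)) = 28.8421 + 3 × √(28.8421×0.88463) = 28.8421 + 3 × 5.0512 = 43.9957

43.996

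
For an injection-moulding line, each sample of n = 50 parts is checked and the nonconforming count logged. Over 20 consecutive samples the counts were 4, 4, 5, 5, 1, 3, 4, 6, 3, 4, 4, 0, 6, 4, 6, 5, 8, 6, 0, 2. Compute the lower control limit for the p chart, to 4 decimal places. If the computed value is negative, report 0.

0.0000

p̄ = Σdᵢ / (k·n) = 80 / (20 × 50) = 0.08000
LCL = p̄ − 3·√(p̄(1−p̄)/n) = 0.08000 − 3 × 0.03837 = -0.03510 → 0 (negative, so LCL = 0)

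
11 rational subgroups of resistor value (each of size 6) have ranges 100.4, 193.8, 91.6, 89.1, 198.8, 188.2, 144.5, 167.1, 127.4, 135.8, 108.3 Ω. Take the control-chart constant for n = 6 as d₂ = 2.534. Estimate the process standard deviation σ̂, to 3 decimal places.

R̄ = (100.4 + 193.8 + 91.6 + 89.1 + 198.8 + 188.2 + 144.5 + 167.1 + 127.4 + 135.8 + 108.3) / 11 = 140.4545
σ̂ = R̄ / d₂ = 140.4545 / 2.534 = 55.4280

55.428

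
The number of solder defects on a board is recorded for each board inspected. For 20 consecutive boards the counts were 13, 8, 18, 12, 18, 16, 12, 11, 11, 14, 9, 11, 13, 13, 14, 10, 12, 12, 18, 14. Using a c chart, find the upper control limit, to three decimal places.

c̄ = (13 + 8 + 18 + 12 + 18 + 16 + 12 + 11 + 11 + 14 + 9 + 11 + 13 + 13 + 14 + 10 + 12 + 12 + 18 + 14) / 20 = 259 / 20 = 12.9500
UCL = c̄ + 3√c̄ = 12.9500 + 3 × √12.9500 = 12.9500 + 3 × 3.5986 = 23.7458

23.746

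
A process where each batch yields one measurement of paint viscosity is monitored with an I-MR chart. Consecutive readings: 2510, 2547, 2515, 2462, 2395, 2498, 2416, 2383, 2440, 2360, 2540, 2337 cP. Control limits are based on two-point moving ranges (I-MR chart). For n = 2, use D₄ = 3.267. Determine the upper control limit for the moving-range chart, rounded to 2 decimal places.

275.32

Moving ranges: 37, 32, 53, 67, 103, 82, 33, 57, 80, 180, 203; M̄R̄ = 927.0000 / 11 = 84.2727
UCL_MR = D₄·M̄R̄ = 3.267 × 84.2727 = 275.3190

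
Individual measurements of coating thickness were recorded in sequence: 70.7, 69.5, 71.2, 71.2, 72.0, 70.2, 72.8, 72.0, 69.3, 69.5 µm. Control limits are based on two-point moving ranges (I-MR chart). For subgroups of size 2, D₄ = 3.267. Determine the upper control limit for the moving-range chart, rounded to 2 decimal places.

Moving ranges: 1.2, 1.7, 0.0, 0.8, 1.8, 2.6, 0.8, 2.7, 0.2; M̄R̄ = 11.8000 / 9 = 1.3111
UCL_MR = D₄·M̄R̄ = 3.267 × 1.3111 = 4.2834

4.28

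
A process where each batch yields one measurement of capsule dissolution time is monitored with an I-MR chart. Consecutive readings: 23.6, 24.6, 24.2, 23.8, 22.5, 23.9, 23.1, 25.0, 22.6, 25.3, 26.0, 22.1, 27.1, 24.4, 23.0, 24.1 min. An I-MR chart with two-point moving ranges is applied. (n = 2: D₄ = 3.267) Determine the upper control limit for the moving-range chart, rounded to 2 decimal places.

Moving ranges: 1.0, 0.4, 0.4, 1.3, 1.4, 0.8, 1.9, 2.4, 2.7, 0.7, 3.9, 5.0, 2.7, 1.4, 1.1; M̄R̄ = 27.1000 / 15 = 1.8067
UCL_MR = D₄·M̄R̄ = 3.267 × 1.8067 = 5.9024

5.90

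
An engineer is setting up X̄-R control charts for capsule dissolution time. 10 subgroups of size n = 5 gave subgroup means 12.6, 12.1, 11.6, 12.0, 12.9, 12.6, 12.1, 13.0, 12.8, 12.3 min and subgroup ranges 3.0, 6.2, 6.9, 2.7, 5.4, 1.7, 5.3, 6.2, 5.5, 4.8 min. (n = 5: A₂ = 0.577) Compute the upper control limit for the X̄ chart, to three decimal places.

X̄̄ = (12.6 + 12.1 + 11.6 + 12.0 + 12.9 + 12.6 + 12.1 + 13.0 + 12.8 + 12.3) / 10 = 124.0000 / 10 = 12.4000
R̄ = (3.0 + 6.2 + 6.9 + 2.7 + 5.4 + 1.7 + 5.3 + 6.2 + 5.5 + 4.8) / 10 = 47.7000 / 10 = 4.7700
UCL = X̄̄ + A₂·R̄ = 12.4000 + 0.577 × 4.7700 = 15.1523

15.152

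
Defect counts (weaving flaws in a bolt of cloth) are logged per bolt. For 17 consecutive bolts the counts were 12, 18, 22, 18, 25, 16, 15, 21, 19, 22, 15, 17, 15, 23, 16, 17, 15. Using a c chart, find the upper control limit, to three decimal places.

c̄ = (12 + 18 + 22 + 18 + 25 + 16 + 15 + 21 + 19 + 22 + 15 + 17 + 15 + 23 + 16 + 17 + 15) / 17 = 306 / 17 = 18.0000
UCL = c̄ + 3√c̄ = 18.0000 + 3 × √18.0000 = 18.0000 + 3 × 4.2426 = 30.7279

30.728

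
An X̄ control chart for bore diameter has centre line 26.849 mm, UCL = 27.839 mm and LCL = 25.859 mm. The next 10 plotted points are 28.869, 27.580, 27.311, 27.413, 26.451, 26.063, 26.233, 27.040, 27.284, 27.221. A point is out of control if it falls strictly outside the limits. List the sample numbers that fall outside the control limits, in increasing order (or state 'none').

1

Compare each point to [25.859, 27.839]: sample 1 = 28.869 > UCL.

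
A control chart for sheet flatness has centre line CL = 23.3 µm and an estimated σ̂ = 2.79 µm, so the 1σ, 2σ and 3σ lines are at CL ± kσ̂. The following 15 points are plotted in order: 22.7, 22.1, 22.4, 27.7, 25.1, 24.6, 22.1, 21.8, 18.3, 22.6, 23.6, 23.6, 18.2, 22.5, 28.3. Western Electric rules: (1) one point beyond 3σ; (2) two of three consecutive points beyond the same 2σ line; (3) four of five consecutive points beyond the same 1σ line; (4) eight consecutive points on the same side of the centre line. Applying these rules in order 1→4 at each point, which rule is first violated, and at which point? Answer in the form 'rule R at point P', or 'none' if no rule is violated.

none

Zone of each point (C = within 1σ̂, B = 1σ̂–2σ̂, A = 2σ̂–3σ̂, * = beyond 3σ̂; sign = side of CL): 1:-C, 2:-C, 3:-C, 4:+B, 5:+C, 6:+C, 7:-C, 8:-C, 9:-B, 10:-C, 11:+C, 12:+C, 13:-B, 14:-C, 15:+B
No rule fires across all 15 points.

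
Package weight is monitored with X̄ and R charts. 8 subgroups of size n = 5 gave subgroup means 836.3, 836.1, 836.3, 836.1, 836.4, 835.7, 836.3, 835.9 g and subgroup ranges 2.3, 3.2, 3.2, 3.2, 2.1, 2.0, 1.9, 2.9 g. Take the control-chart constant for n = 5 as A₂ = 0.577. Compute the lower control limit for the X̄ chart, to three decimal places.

834.637

X̄̄ = (836.3 + 836.1 + 836.3 + 836.1 + 836.4 + 835.7 + 836.3 + 835.9) / 8 = 6689.1000 / 8 = 836.1375
R̄ = (2.3 + 3.2 + 3.2 + 3.2 + 2.1 + 2.0 + 1.9 + 2.9) / 8 = 20.8000 / 8 = 2.6000
LCL = X̄̄ − A₂·R̄ = 836.1375 − 0.577 × 2.6000 = 834.6373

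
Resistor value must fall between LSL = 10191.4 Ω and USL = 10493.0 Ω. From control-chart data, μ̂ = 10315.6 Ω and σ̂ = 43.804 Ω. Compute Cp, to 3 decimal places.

1.148

Cp = (USL − LSL) / (6σ̂) = (10493.0 − 10191.4) / (6 × 43.804) = 301.6000 / 262.8240 = 1.1475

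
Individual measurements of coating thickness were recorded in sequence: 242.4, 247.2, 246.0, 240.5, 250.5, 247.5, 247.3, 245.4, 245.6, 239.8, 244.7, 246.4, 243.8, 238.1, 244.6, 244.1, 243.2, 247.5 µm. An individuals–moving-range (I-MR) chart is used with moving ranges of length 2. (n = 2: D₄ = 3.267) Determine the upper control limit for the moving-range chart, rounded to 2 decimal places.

11.47

Moving ranges: 4.8, 1.2, 5.5, 10.0, 3.0, 0.2, 1.9, 0.2, 5.8, 4.9, 1.7, 2.6, 5.7, 6.5, 0.5, 0.9, 4.3; M̄R̄ = 59.7000 / 17 = 3.5118
UCL_MR = D₄·M̄R̄ = 3.267 × 3.5118 = 11.4729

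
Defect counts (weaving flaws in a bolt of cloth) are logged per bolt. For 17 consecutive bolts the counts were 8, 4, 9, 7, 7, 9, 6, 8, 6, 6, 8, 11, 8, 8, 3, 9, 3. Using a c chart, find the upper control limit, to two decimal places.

c̄ = (8 + 4 + 9 + 7 + 7 + 9 + 6 + 8 + 6 + 6 + 8 + 11 + 8 + 8 + 3 + 9 + 3) / 17 = 120 / 17 = 7.0588
UCL = c̄ + 3√c̄ = 7.0588 + 3 × √7.0588 = 7.0588 + 3 × 2.6568 = 15.0294

15.03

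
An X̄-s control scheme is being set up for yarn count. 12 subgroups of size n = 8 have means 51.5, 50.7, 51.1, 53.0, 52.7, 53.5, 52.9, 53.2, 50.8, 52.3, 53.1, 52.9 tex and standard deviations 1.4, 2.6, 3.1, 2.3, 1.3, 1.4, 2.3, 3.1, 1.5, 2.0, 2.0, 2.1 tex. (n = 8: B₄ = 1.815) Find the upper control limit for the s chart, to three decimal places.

3.796

s̄ = (1.4 + 2.6 + 3.1 + 2.3 + 1.3 + 1.4 + 2.3 + 3.1 + 1.5 + 2.0 + 2.0 + 2.1) / 12 = 2.0917
UCL_s = B₄·s̄ = 1.815 × 2.0917 = 3.7964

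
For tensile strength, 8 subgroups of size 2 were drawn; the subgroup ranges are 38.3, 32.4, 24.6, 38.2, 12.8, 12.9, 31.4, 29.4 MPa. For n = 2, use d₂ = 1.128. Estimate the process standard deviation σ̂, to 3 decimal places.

R̄ = (38.3 + 32.4 + 24.6 + 38.2 + 12.8 + 12.9 + 31.4 + 29.4) / 8 = 27.5000
σ̂ = R̄ / d₂ = 27.5000 / 1.128 = 24.3794

24.379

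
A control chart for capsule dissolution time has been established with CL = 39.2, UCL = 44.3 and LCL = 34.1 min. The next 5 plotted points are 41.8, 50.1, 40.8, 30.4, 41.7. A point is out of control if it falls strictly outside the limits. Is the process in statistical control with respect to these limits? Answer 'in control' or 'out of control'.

out of control

Compare each point to [34.1, 44.3]: sample 2 = 50.1 > UCL; sample 4 = 30.4 < LCL.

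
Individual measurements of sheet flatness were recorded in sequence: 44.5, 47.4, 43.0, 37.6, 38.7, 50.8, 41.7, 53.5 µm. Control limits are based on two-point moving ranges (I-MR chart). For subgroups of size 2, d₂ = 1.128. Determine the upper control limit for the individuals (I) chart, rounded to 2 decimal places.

X̄ = (44.5 + 47.4 + 43.0 + 37.6 + 38.7 + 50.8 + 41.7 + 53.5) / 8 = 44.6500
Moving ranges: 2.9, 4.4, 5.4, 1.1, 12.1, 9.1, 11.8; M̄R̄ = 46.8000 / 7 = 6.6857
UCL = X̄ + 3·M̄R̄/d₂ = 44.6500 + 3 × 6.6857 / 1.128 = 62.4312

62.43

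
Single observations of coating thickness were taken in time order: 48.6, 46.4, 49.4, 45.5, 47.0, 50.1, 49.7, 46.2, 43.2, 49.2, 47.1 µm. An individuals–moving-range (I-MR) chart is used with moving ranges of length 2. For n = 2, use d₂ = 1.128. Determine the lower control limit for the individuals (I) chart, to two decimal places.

39.86

X̄ = (48.6 + 46.4 + 49.4 + 45.5 + 47.0 + 50.1 + 49.7 + 46.2 + 43.2 + 49.2 + 47.1) / 11 = 47.4909
Moving ranges: 2.2, 3.0, 3.9, 1.5, 3.1, 0.4, 3.5, 3.0, 6.0, 2.1; M̄R̄ = 28.7000 / 10 = 2.8700
LCL = X̄ − 3·M̄R̄/d₂ = 47.4909 − 3 × 2.8700 / 1.128 = 39.8579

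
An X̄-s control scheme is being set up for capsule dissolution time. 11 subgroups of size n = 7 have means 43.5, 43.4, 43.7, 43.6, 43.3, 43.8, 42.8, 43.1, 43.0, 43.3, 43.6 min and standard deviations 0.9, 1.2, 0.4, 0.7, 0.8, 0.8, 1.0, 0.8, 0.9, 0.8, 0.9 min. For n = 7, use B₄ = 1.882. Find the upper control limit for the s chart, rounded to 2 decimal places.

s̄ = (0.9 + 1.2 + 0.4 + 0.7 + 0.8 + 0.8 + 1.0 + 0.8 + 0.9 + 0.8 + 0.9) / 11 = 0.8364
UCL_s = B₄·s̄ = 1.882 × 0.8364 = 1.5740

1.57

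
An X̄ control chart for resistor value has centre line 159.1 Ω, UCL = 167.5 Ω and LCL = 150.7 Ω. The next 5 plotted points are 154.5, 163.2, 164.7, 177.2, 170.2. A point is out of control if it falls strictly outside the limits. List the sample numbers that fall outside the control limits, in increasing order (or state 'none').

4, 5

Compare each point to [150.7, 167.5]: sample 4 = 177.2 > UCL; sample 5 = 170.2 > UCL.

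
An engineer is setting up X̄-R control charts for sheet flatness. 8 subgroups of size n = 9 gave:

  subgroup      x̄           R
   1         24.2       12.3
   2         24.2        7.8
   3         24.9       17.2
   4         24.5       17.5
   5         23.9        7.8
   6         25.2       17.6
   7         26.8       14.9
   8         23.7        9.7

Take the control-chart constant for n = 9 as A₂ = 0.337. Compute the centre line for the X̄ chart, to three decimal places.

X̄̄ = (24.2 + 24.2 + 24.9 + 24.5 + 23.9 + 25.2 + 26.8 + 23.7) / 8 = 197.4000 / 8 = 24.6750
CL = X̄̄ = 24.6750

24.675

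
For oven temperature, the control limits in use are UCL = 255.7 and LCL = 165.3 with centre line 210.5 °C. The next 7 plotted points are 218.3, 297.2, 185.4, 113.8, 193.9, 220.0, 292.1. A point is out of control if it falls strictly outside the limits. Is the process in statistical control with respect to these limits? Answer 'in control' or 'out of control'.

Compare each point to [165.3, 255.7]: sample 2 = 297.2 > UCL; sample 4 = 113.8 < LCL; sample 7 = 292.1 > UCL.

out of control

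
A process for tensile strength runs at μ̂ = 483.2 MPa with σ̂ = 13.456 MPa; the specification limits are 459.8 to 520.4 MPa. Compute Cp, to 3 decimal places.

Cp = (USL − LSL) / (6σ̂) = (520.4 − 459.8) / (6 × 13.456) = 60.6000 / 80.7360 = 0.7506

0.751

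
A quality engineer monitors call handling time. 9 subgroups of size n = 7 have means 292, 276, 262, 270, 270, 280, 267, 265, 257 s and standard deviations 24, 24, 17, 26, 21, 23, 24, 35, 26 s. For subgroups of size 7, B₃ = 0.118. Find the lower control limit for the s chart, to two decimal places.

2.88

s̄ = (24 + 24 + 17 + 26 + 21 + 23 + 24 + 35 + 26) / 9 = 24.4444
LCL_s = B₃·s̄ = 0.118 × 24.4444 = 2.8844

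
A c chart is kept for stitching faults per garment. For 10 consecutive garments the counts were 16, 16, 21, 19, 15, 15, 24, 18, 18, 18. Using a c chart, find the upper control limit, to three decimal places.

30.728

c̄ = (16 + 16 + 21 + 19 + 15 + 15 + 24 + 18 + 18 + 18) / 10 = 180 / 10 = 18.0000
UCL = c̄ + 3√c̄ = 18.0000 + 3 × √18.0000 = 18.0000 + 3 × 4.2426 = 30.7279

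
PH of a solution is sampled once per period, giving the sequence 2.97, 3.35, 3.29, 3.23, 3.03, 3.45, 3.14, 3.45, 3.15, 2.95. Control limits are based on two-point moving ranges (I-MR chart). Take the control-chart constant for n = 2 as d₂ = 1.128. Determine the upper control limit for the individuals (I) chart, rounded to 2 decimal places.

X̄ = (2.97 + 3.35 + 3.29 + 3.23 + 3.03 + 3.45 + 3.14 + 3.45 + 3.15 + 2.95) / 10 = 3.2010
Moving ranges: 0.38, 0.06, 0.06, 0.20, 0.42, 0.31, 0.31, 0.30, 0.20; M̄R̄ = 2.2400 / 9 = 0.2489
UCL = X̄ + 3·M̄R̄/d₂ = 3.2010 + 3 × 0.2489 / 1.128 = 3.8629

3.86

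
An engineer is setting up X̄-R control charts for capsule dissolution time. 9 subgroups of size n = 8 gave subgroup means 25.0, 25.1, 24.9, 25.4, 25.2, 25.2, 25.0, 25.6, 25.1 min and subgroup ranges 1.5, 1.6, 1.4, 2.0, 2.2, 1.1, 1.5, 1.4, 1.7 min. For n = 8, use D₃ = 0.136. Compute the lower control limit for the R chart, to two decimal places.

0.22

R̄ = (1.5 + 1.6 + 1.4 + 2.0 + 2.2 + 1.1 + 1.5 + 1.4 + 1.7) / 9 = 14.4000 / 9 = 1.6000
LCL_R = D₃·R̄ = 0.136 × 1.6000 = 0.2176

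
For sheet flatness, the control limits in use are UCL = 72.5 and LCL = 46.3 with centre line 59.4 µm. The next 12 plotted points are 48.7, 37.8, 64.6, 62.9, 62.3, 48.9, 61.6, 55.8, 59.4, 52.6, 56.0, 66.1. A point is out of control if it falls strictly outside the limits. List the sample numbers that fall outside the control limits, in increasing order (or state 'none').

Compare each point to [46.3, 72.5]: sample 2 = 37.8 < LCL.

2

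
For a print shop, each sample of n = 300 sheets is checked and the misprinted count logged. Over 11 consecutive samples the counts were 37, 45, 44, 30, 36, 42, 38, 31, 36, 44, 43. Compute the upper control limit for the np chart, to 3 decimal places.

56.150

p̄ = Σdᵢ / (k·n) = 426 / (11 × 300) = 0.12909
UCL = np̄ + 3·√(np̄(1−p̄)) = 38.7273 + 3 × √(38.7273×0.87091) = 38.7273 + 3 × 5.8076 = 56.1500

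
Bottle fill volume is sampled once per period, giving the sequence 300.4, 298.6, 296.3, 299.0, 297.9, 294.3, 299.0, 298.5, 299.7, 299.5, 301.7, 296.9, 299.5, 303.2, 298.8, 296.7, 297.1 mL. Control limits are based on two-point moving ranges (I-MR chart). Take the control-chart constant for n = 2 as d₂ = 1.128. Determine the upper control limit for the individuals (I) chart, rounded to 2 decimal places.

305.02

X̄ = (300.4 + 298.6 + 296.3 + 299.0 + 297.9 + 294.3 + 299.0 + 298.5 + 299.7 + 299.5 + 301.7 + 296.9 + 299.5 + 303.2 + 298.8 + 296.7 + 297.1) / 17 = 298.6529
Moving ranges: 1.8, 2.3, 2.7, 1.1, 3.6, 4.7, 0.5, 1.2, 0.2, 2.2, 4.8, 2.6, 3.7, 4.4, 2.1, 0.4; M̄R̄ = 38.3000 / 16 = 2.3938
UCL = X̄ + 3·M̄R̄/d₂ = 298.6529 + 3 × 2.3938 / 1.128 = 305.0193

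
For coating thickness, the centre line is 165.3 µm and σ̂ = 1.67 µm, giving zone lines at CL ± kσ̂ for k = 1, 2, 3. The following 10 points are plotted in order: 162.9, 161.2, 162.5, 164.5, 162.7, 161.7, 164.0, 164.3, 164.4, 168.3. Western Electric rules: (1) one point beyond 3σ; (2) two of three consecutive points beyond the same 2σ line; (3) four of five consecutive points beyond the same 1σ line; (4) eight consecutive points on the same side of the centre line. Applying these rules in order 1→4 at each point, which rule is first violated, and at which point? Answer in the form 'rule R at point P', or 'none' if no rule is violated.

rule 3 at point 5

Zone of each point (C = within 1σ̂, B = 1σ̂–2σ̂, A = 2σ̂–3σ̂, * = beyond 3σ̂; sign = side of CL): 1:-B, 2:-A, 3:-B, 4:-C, 5:-B, 6:-A, 7:-C, 8:-C, 9:-C, 10:+B
Rule 3 (four of five consecutive points beyond the same 1σ limit) is satisfied at point 5.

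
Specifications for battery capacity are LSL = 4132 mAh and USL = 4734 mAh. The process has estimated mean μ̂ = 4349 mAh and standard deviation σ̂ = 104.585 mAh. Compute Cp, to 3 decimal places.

0.959

Cp = (USL − LSL) / (6σ̂) = (4734 − 4132) / (6 × 104.585) = 602.0000 / 627.5100 = 0.9593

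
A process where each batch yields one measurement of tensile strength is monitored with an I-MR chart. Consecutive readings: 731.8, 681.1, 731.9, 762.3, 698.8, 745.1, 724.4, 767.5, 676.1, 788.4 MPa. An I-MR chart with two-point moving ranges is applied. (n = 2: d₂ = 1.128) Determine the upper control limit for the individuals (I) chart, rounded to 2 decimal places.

881.21

X̄ = (731.8 + 681.1 + 731.9 + 762.3 + 698.8 + 745.1 + 724.4 + 767.5 + 676.1 + 788.4) / 10 = 730.7400
Moving ranges: 50.7, 50.8, 30.4, 63.5, 46.3, 20.7, 43.1, 91.4, 112.3; M̄R̄ = 509.2000 / 9 = 56.5778
UCL = X̄ + 3·M̄R̄/d₂ = 730.7400 + 3 × 56.5778 / 1.128 = 881.2128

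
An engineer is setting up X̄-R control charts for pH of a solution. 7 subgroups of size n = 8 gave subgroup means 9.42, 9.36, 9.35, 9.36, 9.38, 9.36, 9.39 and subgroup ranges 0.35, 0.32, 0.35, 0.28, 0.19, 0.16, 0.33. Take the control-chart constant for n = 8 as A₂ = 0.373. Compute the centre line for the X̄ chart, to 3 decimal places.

X̄̄ = (9.42 + 9.36 + 9.35 + 9.36 + 9.38 + 9.36 + 9.39) / 7 = 65.6200 / 7 = 9.3743
CL = X̄̄ = 9.3743

9.374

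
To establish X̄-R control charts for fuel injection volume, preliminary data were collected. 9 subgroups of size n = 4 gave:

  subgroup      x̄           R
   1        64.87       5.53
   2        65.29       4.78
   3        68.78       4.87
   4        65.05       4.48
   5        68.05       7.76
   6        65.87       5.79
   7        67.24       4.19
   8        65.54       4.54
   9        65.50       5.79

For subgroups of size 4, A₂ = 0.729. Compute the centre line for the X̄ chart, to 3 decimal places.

X̄̄ = (64.87 + 65.29 + 68.78 + 65.05 + 68.05 + 65.87 + 67.24 + 65.54 + 65.50) / 9 = 596.1900 / 9 = 66.2433
CL = X̄̄ = 66.2433

66.243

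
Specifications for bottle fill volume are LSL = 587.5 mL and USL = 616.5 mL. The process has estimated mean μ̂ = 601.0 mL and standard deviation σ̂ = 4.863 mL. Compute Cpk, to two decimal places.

0.93

Cpu = (USL − μ̂) / (3σ̂) = (616.5 − 601.0) / (3 × 4.863) = 1.0624; Cpl = (μ̂ − LSL) / (3σ̂) = (601.0 − 587.5) / (3 × 4.863) = 0.9254; Cpk = min(Cpu, Cpl) = 0.9254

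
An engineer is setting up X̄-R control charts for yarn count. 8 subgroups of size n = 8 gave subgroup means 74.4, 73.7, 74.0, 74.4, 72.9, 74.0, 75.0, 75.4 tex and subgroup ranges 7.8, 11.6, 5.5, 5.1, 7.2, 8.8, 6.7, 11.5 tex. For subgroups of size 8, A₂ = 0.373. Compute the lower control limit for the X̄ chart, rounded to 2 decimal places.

71.23

X̄̄ = (74.4 + 73.7 + 74.0 + 74.4 + 72.9 + 74.0 + 75.0 + 75.4) / 8 = 593.8000 / 8 = 74.2250
R̄ = (7.8 + 11.6 + 5.5 + 5.1 + 7.2 + 8.8 + 6.7 + 11.5) / 8 = 64.2000 / 8 = 8.0250
LCL = X̄̄ − A₂·R̄ = 74.2250 − 0.373 × 8.0250 = 71.2317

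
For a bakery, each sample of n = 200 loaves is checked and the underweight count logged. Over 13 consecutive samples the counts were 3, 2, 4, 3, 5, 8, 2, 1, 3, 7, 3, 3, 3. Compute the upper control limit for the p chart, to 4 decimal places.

p̄ = Σdᵢ / (k·n) = 47 / (13 × 200) = 0.01808
UCL = p̄ + 3·√(p̄(1−p̄)/n) = 0.01808 + 3 × √(0.01808×0.98192/200) = 0.01808 + 3 × 0.00942 = 0.04634

0.0463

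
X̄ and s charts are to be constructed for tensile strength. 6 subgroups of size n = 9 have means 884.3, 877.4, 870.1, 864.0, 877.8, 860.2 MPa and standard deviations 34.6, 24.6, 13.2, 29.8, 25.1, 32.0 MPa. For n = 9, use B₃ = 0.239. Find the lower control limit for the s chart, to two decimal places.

s̄ = (34.6 + 24.6 + 13.2 + 29.8 + 25.1 + 32.0) / 6 = 26.5500
LCL_s = B₃·s̄ = 0.239 × 26.5500 = 6.3454

6.35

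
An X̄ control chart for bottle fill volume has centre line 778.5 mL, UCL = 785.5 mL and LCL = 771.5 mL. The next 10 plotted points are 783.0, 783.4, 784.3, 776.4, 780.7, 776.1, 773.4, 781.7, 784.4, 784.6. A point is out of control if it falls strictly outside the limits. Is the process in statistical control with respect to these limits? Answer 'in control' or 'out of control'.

in control

All 10 points lie within [771.5, 785.5].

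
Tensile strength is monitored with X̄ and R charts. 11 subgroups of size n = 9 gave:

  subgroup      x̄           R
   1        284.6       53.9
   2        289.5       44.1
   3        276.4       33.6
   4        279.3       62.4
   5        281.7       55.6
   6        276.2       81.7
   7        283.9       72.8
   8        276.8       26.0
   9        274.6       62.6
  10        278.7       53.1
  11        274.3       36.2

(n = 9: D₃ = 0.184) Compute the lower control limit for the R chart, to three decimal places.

R̄ = (53.9 + 44.1 + 33.6 + 62.4 + 55.6 + 81.7 + 72.8 + 26.0 + 62.6 + 53.1 + 36.2) / 11 = 582.0000 / 11 = 52.9091
LCL_R = D₃·R̄ = 0.184 × 52.9091 = 9.7353

9.735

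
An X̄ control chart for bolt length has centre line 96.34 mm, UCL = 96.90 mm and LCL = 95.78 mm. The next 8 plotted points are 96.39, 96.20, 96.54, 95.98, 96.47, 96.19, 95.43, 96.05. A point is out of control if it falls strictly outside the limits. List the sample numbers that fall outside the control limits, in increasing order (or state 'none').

7

Compare each point to [95.78, 96.90]: sample 7 = 95.43 < LCL.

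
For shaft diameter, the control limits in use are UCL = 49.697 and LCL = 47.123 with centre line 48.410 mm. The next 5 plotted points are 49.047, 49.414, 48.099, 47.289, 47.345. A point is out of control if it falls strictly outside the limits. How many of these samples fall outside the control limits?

0

All 5 points lie within [47.123, 49.697].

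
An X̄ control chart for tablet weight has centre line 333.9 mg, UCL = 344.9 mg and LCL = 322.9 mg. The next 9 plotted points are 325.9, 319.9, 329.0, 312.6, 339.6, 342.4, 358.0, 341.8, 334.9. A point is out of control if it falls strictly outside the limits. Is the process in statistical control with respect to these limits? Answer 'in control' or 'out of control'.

out of control

Compare each point to [322.9, 344.9]: sample 2 = 319.9 < LCL; sample 4 = 312.6 < LCL; sample 7 = 358.0 > UCL.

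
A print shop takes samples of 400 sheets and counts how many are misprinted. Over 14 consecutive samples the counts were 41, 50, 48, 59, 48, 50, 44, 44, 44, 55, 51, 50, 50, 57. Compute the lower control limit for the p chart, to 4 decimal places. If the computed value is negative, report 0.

p̄ = Σdᵢ / (k·n) = 691 / (14 × 400) = 0.12339
LCL = p̄ − 3·√(p̄(1−p̄)/n) = 0.12339 − 3 × 0.01644 = 0.07406

0.0741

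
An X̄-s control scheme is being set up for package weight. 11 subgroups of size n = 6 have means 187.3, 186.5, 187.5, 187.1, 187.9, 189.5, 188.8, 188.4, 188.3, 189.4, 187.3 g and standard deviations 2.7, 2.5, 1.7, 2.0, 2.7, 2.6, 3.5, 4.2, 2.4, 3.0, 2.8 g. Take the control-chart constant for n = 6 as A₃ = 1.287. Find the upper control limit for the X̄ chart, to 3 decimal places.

X̄̄ = (187.3 + 186.5 + 187.5 + 187.1 + 187.9 + 189.5 + 188.8 + 188.4 + 188.3 + 189.4 + 187.3) / 11 = 188.0000
s̄ = (2.7 + 2.5 + 1.7 + 2.0 + 2.7 + 2.6 + 3.5 + 4.2 + 2.4 + 3.0 + 2.8) / 11 = 2.7364
UCL = X̄̄ + A₃·s̄ = 188.0000 + 1.287 × 2.7364 = 191.5217

191.522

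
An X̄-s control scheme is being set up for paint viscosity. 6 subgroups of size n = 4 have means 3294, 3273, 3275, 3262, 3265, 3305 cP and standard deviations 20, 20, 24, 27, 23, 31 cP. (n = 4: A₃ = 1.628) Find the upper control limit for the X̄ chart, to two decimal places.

X̄̄ = (3294 + 3273 + 3275 + 3262 + 3265 + 3305) / 6 = 3279.0000
s̄ = (20 + 20 + 24 + 27 + 23 + 31) / 6 = 24.1667
UCL = X̄̄ + A₃·s̄ = 3279.0000 + 1.628 × 24.1667 = 3318.3433

3318.34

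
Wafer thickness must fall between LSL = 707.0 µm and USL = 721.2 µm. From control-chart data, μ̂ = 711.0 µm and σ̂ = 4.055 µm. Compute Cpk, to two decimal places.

0.33

Cpu = (USL − μ̂) / (3σ̂) = (721.2 − 711.0) / (3 × 4.055) = 0.8385; Cpl = (μ̂ − LSL) / (3σ̂) = (711.0 − 707.0) / (3 × 4.055) = 0.3288; Cpk = min(Cpu, Cpl) = 0.3288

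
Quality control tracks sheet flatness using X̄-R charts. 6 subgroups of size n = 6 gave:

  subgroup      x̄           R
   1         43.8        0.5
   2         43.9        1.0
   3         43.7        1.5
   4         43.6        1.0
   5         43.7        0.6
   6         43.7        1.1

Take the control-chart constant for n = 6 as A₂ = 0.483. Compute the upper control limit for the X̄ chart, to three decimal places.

44.192

X̄̄ = (43.8 + 43.9 + 43.7 + 43.6 + 43.7 + 43.7) / 6 = 262.4000 / 6 = 43.7333
R̄ = (0.5 + 1.0 + 1.5 + 1.0 + 0.6 + 1.1) / 6 = 5.7000 / 6 = 0.9500
UCL = X̄̄ + A₂·R̄ = 43.7333 + 0.483 × 0.9500 = 44.1922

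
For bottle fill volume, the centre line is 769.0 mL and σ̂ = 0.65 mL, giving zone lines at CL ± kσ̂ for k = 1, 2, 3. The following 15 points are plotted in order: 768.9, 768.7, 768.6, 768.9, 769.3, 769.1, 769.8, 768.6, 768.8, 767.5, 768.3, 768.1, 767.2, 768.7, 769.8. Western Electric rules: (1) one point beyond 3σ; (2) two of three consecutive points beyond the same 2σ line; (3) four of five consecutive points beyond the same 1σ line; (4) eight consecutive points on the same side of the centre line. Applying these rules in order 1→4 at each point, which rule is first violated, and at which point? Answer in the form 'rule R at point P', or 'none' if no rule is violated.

Zone of each point (C = within 1σ̂, B = 1σ̂–2σ̂, A = 2σ̂–3σ̂, * = beyond 3σ̂; sign = side of CL): 1:-C, 2:-C, 3:-C, 4:-C, 5:+C, 6:+C, 7:+B, 8:-C, 9:-C, 10:-A, 11:-B, 12:-B, 13:-A, 14:-C, 15:+B
Rule 3 (four of five consecutive points beyond the same 1σ limit) is satisfied at point 13.

rule 3 at point 13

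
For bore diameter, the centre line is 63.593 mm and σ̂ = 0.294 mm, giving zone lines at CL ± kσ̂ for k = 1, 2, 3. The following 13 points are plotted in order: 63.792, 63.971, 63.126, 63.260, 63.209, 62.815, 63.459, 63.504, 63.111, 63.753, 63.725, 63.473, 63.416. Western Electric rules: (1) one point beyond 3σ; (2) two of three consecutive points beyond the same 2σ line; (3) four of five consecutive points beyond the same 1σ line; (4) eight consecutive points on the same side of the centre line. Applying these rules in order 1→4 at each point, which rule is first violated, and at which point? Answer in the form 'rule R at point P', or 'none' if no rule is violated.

Zone of each point (C = within 1σ̂, B = 1σ̂–2σ̂, A = 2σ̂–3σ̂, * = beyond 3σ̂; sign = side of CL): 1:+C, 2:+B, 3:-B, 4:-B, 5:-B, 6:-A, 7:-C, 8:-C, 9:-B, 10:+C, 11:+C, 12:-C, 13:-C
Rule 3 (four of five consecutive points beyond the same 1σ limit) is satisfied at point 6.

rule 3 at point 6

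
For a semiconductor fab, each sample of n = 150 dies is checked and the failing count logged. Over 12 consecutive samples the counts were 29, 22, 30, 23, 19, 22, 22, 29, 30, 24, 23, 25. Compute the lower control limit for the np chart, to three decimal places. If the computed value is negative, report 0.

p̄ = Σdᵢ / (k·n) = 298 / (12 × 150) = 0.16556
LCL = np̄ − 3·√(np̄(1−p̄)) = 24.8333 − 3 × 4.5521 = 11.1769

11.177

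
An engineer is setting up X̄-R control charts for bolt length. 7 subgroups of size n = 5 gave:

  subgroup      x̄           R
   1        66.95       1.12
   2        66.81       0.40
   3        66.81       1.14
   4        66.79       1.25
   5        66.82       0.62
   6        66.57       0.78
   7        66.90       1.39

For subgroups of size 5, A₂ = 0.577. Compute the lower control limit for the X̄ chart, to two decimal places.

66.25

X̄̄ = (66.95 + 66.81 + 66.81 + 66.79 + 66.82 + 66.57 + 66.90) / 7 = 467.6500 / 7 = 66.8071
R̄ = (1.12 + 0.40 + 1.14 + 1.25 + 0.62 + 0.78 + 1.39) / 7 = 6.7000 / 7 = 0.9571
LCL = X̄̄ − A₂·R̄ = 66.8071 − 0.577 × 0.9571 = 66.2549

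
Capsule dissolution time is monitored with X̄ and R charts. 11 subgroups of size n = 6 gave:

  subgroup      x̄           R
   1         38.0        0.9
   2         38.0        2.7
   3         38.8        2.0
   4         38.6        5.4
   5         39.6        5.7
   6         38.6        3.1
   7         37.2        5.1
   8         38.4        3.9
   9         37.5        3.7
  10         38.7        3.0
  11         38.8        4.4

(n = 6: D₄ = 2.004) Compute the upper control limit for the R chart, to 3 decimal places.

7.269

R̄ = (0.9 + 2.7 + 2.0 + 5.4 + 5.7 + 3.1 + 5.1 + 3.9 + 3.7 + 3.0 + 4.4) / 11 = 39.9000 / 11 = 3.6273
UCL_R = D₄·R̄ = 2.004 × 3.6273 = 7.2691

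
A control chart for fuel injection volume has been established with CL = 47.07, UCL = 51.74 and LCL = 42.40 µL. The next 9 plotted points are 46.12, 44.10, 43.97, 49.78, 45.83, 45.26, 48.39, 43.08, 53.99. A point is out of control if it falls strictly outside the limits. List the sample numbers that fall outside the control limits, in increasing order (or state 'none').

9

Compare each point to [42.40, 51.74]: sample 9 = 53.99 > UCL.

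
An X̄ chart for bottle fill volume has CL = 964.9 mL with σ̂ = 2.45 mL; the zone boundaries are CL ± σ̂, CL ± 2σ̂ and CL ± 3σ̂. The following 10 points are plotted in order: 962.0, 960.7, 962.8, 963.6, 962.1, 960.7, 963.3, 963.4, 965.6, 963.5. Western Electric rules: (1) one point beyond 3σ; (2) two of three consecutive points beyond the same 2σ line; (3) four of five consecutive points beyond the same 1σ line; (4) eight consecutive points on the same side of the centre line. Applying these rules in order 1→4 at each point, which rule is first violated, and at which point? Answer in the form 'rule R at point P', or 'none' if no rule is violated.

Zone of each point (C = within 1σ̂, B = 1σ̂–2σ̂, A = 2σ̂–3σ̂, * = beyond 3σ̂; sign = side of CL): 1:-B, 2:-B, 3:-C, 4:-C, 5:-B, 6:-B, 7:-C, 8:-C, 9:+C, 10:-C
Rule 4 (eight consecutive points on the same side of the centre line) is satisfied at point 8.

rule 4 at point 8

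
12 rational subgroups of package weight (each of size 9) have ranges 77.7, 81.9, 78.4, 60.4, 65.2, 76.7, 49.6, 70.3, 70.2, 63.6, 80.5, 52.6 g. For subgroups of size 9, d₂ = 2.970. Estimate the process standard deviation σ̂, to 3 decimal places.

R̄ = (77.7 + 81.9 + 78.4 + 60.4 + 65.2 + 76.7 + 49.6 + 70.3 + 70.2 + 63.6 + 80.5 + 52.6) / 12 = 68.9250
σ̂ = R̄ / d₂ = 68.9250 / 2.970 = 23.2071

23.207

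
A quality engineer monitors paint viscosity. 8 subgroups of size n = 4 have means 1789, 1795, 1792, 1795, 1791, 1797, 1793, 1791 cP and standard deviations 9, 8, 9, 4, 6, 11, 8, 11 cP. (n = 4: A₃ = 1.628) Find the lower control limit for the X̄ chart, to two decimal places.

1779.44

X̄̄ = (1789 + 1795 + 1792 + 1795 + 1791 + 1797 + 1793 + 1791) / 8 = 1792.8750
s̄ = (9 + 8 + 9 + 4 + 6 + 11 + 8 + 11) / 8 = 8.2500
LCL = X̄̄ − A₃·s̄ = 1792.8750 − 1.628 × 8.2500 = 1779.4440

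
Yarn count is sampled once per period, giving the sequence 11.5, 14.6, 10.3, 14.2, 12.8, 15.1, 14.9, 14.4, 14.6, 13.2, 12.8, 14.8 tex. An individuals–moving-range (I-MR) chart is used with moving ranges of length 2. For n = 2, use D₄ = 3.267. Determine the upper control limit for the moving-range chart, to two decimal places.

Moving ranges: 3.1, 4.3, 3.9, 1.4, 2.3, 0.2, 0.5, 0.2, 1.4, 0.4, 2.0; M̄R̄ = 19.7000 / 11 = 1.7909
UCL_MR = D₄·M̄R̄ = 3.267 × 1.7909 = 5.8509

5.85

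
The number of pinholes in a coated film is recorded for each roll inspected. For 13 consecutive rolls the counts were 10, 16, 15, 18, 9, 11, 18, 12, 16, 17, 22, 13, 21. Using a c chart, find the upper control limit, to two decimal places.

26.94

c̄ = (10 + 16 + 15 + 18 + 9 + 11 + 18 + 12 + 16 + 17 + 22 + 13 + 21) / 13 = 198 / 13 = 15.2308
UCL = c̄ + 3√c̄ = 15.2308 + 3 × √15.2308 = 15.2308 + 3 × 3.9027 = 26.9388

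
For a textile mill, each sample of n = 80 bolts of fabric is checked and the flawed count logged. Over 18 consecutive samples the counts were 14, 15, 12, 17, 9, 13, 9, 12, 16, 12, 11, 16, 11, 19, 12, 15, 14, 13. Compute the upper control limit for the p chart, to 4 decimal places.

p̄ = Σdᵢ / (k·n) = 240 / (18 × 80) = 0.16667
UCL = p̄ + 3·√(p̄(1−p̄)/n) = 0.16667 + 3 × √(0.16667×0.83333/80) = 0.16667 + 3 × 0.04167 = 0.29167

0.2917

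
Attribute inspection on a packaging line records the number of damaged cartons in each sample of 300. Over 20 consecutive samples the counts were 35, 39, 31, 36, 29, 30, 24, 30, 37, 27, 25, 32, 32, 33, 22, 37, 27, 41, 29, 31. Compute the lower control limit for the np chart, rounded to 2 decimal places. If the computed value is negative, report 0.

15.45

p̄ = Σdᵢ / (k·n) = 627 / (20 × 300) = 0.10450
LCL = np̄ − 3·√(np̄(1−p̄)) = 31.3500 − 3 × 5.2985 = 15.4546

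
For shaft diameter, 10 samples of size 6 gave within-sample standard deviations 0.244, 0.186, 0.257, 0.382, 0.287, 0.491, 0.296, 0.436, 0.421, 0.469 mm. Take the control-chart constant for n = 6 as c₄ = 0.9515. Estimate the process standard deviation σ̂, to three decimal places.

0.365

s̄ = (0.244 + 0.186 + 0.257 + 0.382 + 0.287 + 0.491 + 0.296 + 0.436 + 0.421 + 0.469) / 10 = 0.3469
σ̂ = s̄ / c₄ = 0.3469 / 0.9515 = 0.3646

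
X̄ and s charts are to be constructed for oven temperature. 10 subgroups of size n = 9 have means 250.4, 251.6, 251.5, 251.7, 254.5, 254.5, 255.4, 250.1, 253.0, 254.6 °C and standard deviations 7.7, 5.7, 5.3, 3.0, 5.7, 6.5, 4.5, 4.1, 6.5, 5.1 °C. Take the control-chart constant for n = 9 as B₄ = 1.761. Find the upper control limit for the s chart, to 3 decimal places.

9.527

s̄ = (7.7 + 5.7 + 5.3 + 3.0 + 5.7 + 6.5 + 4.5 + 4.1 + 6.5 + 5.1) / 10 = 5.4100
UCL_s = B₄·s̄ = 1.761 × 5.4100 = 9.5270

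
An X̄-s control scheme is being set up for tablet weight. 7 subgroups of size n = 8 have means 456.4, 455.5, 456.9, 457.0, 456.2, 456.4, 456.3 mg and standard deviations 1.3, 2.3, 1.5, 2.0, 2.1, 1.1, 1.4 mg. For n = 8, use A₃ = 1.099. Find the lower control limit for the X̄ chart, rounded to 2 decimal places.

454.55

X̄̄ = (456.4 + 455.5 + 456.9 + 457.0 + 456.2 + 456.4 + 456.3) / 7 = 456.3857
s̄ = (1.3 + 2.3 + 1.5 + 2.0 + 2.1 + 1.1 + 1.4) / 7 = 1.6714
LCL = X̄̄ − A₃·s̄ = 456.3857 − 1.099 × 1.6714 = 454.5488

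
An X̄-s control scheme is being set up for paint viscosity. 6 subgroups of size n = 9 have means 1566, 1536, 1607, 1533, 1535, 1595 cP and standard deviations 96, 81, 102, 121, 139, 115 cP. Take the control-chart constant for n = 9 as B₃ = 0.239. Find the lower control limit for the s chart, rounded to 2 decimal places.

s̄ = (96 + 81 + 102 + 121 + 139 + 115) / 6 = 109.0000
LCL_s = B₃·s̄ = 0.239 × 109.0000 = 26.0510

26.05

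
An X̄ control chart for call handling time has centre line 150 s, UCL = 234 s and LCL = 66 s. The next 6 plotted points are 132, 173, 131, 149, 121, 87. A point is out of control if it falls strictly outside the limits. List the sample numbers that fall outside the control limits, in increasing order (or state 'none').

All 6 points lie within [66, 234].

none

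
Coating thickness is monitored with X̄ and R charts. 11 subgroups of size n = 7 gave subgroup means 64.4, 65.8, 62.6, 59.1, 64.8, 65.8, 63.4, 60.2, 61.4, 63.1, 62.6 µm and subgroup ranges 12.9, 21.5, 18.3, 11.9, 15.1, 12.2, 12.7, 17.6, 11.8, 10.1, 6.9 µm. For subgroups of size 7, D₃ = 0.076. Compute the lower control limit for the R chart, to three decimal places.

1.043

R̄ = (12.9 + 21.5 + 18.3 + 11.9 + 15.1 + 12.2 + 12.7 + 17.6 + 11.8 + 10.1 + 6.9) / 11 = 151.0000 / 11 = 13.7273
LCL_R = D₃·R̄ = 0.076 × 13.7273 = 1.0433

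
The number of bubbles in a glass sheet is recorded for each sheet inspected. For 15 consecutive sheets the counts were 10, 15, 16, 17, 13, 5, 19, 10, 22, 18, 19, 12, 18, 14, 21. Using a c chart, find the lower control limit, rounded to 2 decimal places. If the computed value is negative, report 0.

3.54

c̄ = (10 + 15 + 16 + 17 + 13 + 5 + 19 + 10 + 22 + 18 + 19 + 12 + 18 + 14 + 21) / 15 = 229 / 15 = 15.2667
LCL = c̄ − 3√c̄ = 15.2667 − 3 × 3.9073 = 3.5449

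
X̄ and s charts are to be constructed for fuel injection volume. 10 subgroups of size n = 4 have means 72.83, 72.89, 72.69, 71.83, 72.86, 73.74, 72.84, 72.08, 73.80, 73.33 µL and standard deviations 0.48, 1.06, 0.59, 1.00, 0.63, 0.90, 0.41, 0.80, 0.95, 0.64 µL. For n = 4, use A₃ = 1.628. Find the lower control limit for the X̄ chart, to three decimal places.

X̄̄ = (72.83 + 72.89 + 72.69 + 71.83 + 72.86 + 73.74 + 72.84 + 72.08 + 73.80 + 73.33) / 10 = 72.8890
s̄ = (0.48 + 1.06 + 0.59 + 1.00 + 0.63 + 0.90 + 0.41 + 0.80 + 0.95 + 0.64) / 10 = 0.7460
LCL = X̄̄ − A₃·s̄ = 72.8890 − 1.628 × 0.7460 = 71.6745

71.675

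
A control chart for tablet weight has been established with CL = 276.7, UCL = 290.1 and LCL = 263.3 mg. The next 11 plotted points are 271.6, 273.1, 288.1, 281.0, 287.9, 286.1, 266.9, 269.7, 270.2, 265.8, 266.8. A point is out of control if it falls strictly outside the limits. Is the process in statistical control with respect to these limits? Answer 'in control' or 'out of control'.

All 11 points lie within [263.3, 290.1].

in control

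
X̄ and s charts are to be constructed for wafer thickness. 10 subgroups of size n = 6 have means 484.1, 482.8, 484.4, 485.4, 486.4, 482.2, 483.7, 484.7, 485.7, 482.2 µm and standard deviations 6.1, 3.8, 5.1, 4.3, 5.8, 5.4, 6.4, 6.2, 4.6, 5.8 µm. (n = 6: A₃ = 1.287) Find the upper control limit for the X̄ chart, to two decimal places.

X̄̄ = (484.1 + 482.8 + 484.4 + 485.4 + 486.4 + 482.2 + 483.7 + 484.7 + 485.7 + 482.2) / 10 = 484.1600
s̄ = (6.1 + 3.8 + 5.1 + 4.3 + 5.8 + 5.4 + 6.4 + 6.2 + 4.6 + 5.8) / 10 = 5.3500
UCL = X̄̄ + A₃·s̄ = 484.1600 + 1.287 × 5.3500 = 491.0455

491.05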